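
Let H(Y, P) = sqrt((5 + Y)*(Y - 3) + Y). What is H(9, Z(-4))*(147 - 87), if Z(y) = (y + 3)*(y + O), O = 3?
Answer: 60*sqrt(93) ≈ 578.62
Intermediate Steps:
Z(y) = (3 + y)**2 (Z(y) = (y + 3)*(y + 3) = (3 + y)*(3 + y) = (3 + y)**2)
H(Y, P) = sqrt(Y + (-3 + Y)*(5 + Y)) (H(Y, P) = sqrt((5 + Y)*(-3 + Y) + Y) = sqrt((-3 + Y)*(5 + Y) + Y) = sqrt(Y + (-3 + Y)*(5 + Y)))
H(9, Z(-4))*(147 - 87) = sqrt(-15 + 9**2 + 3*9)*(147 - 87) = sqrt(-15 + 81 + 27)*60 = sqrt(93)*60 = 60*sqrt(93)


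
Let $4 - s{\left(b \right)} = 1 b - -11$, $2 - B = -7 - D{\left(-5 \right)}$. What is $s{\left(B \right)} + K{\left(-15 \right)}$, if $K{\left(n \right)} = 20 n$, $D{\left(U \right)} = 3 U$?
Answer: $-301$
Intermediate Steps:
$B = -6$ ($B = 2 - \left(-7 - 3 \left(-5\right)\right) = 2 - \left(-7 - -15\right) = 2 - \left(-7 + 15\right) = 2 - 8 = -6$)
$s{\left(b \right)} = -7 - b$ ($s{\left(b \right)} = 4 - \left(1 b - -11\right) = 4 - \left(b + 11\right) = 4 - \left(11 + b\right) = -7 - b$)
$s{\left(B \right)} + K{\left(-15 \right)} = \left(-7 - -6\right) + 20 \left(-15\right) = \left(-7 + 6\right) - 300 = -1 - 300 = -301$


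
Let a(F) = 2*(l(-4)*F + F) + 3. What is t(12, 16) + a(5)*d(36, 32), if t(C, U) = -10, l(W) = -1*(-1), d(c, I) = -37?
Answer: -861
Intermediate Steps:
l(W) = 1
a(F) = 3 + 4*F (a(F) = 2*(1*F + F) + 3 = 2*(F + F) + 3 = 2*(2*F) + 3 = 4*F + 3 = 3 + 4*F)
t(12, 16) + a(5)*d(36, 32) = -10 + (3 + 4*5)*(-37) = -10 + (3 + 20)*(-37) = -10 + 23*(-37) = -10 - 851 = -861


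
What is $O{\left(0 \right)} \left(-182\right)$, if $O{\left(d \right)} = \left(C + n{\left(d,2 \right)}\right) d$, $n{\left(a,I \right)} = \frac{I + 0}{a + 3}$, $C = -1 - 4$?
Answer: $0$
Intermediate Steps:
$C = -5$ ($C = -1 - 4 = -5$)
$n{\left(a,I \right)} = \frac{I}{3 + a}$
$O{\left(d \right)} = d \left(-5 + \frac{2}{3 + d}\right)$ ($O{\left(d \right)} = \left(-5 + \frac{2}{3 + d}\right) d = d \left(-5 + \frac{2}{3 + d}\right)$)
$O{\left(0 \right)} \left(-182\right) = \left(-1\right) 0 \frac{1}{3 + 0} \left(13 + 5 \cdot 0\right) \left(-182\right) = \left(-1\right) 0 \cdot \frac{1}{3} \left(13 + 0\right) \left(-182\right) = \left(-1\right) 0 \cdot \frac{1}{3} \cdot 13 \left(-182\right) = 0 \left(-182\right) = 0$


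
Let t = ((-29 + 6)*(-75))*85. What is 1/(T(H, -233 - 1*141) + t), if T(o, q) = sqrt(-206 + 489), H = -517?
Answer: 146625/21498890342 - sqrt(283)/21498890342 ≈ 6.8193e-6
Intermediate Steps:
t = 146625 (t = -23*(-75)*85 = 1725*85 = 146625)
T(o, q) = sqrt(283)
1/(T(H, -233 - 1*141) + t) = 1/(sqrt(283) + 146625) = 1/(146625 + sqrt(283))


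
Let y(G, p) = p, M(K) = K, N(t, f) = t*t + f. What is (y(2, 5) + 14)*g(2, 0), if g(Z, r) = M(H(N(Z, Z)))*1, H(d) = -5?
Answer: -95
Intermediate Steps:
N(t, f) = f + t² (N(t, f) = t² + f = f + t²)
g(Z, r) = -5 (g(Z, r) = -5*1 = -5)
(y(2, 5) + 14)*g(2, 0) = (5 + 14)*(-5) = 19*(-5) = -95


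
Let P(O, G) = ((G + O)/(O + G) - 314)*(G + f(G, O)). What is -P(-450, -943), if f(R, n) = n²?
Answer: 63087341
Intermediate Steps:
P(O, G) = -313*G - 313*O² (P(O, G) = ((G + O)/(O + G) - 314)*(G + O²) = ((G + O)/(G + O) - 314)*(G + O²) = (1 - 314)*(G + O²) = -313*(G + O²) = -313*G - 313*O²)
-P(-450, -943) = -(-313*(-943) - 313*(-450)²) = -(295159 - 313*202500) = -(295159 - 63382500) = -1*(-63087341) = 63087341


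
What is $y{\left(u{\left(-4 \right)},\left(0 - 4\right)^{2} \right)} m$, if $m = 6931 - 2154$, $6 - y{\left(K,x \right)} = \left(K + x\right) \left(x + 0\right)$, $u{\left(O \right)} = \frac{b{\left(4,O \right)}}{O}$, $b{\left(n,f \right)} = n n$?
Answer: $-888522$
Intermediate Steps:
$b{\left(n,f \right)} = n^{2}$
$u{\left(O \right)} = \frac{16}{O}$ ($u{\left(O \right)} = \frac{4^{2}}{O} = \frac{16}{O}$)
$y{\left(K,x \right)} = 6 - x \left(K + x\right)$ ($y{\left(K,x \right)} = 6 - \left(K + x\right) \left(x + 0\right) = 6 - \left(K + x\right) x = 6 - x \left(K + x\right)$)
$m = 4777$ ($m = 6931 - 2154 = 4777$)
$y{\left(u{\left(-4 \right)},\left(0 - 4\right)^{2} \right)} m = \left(6 - \left(\left(0 - 4\right)^{2}\right)^{2} - \frac{16}{-4} \left(0 - 4\right)^{2}\right) 4777 = \left(6 - \left(\left(-4\right)^{2}\right)^{2} - 16 \left(- \frac{1}{4}\right) \left(-4\right)^{2}\right) 4777 = \left(6 - 16^{2} - \left(-4\right) 16\right) 4777 = \left(6 - 256 + 64\right) 4777 = \left(-186\right) 4777 = -888522$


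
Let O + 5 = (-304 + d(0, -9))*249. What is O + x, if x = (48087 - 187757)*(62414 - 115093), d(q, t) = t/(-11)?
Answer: 80933604760/11 ≈ 7.3576e+9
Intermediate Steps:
d(q, t) = -t/11 (d(q, t) = t*(-1/11) = -t/11)
O = -830470/11 (O = -5 + (-304 - 1/11*(-9))*249 = -5 + (-304 + 9/11)*249 = -5 - 3335/11*249 = -5 - 830415/11 = -830470/11 ≈ -75497.)
x = 7357675930 (x = -139670*(-52679) = 7357675930)
O + x = -830470/11 + 7357675930 = 80933604760/11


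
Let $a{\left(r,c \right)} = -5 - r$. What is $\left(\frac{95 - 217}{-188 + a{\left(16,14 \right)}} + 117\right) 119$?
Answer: $\frac{2924425}{209} \approx 13992.0$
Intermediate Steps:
$\left(\frac{95 - 217}{-188 + a{\left(16,14 \right)}} + 117\right) 119 = \left(\frac{95 - 217}{-188 - 21} + 117\right) 119 = \left(- \frac{122}{-188 - 21} + 117\right) 119 = \left(- \frac{122}{-209} + 117\right) 119 = \left(\left(-122\right) \left(- \frac{1}{209}\right) + 117\right) 119 = \left(\frac{122}{209} + 117\right) 119 = \frac{24575}{209} \cdot 119 = \frac{2924425}{209}$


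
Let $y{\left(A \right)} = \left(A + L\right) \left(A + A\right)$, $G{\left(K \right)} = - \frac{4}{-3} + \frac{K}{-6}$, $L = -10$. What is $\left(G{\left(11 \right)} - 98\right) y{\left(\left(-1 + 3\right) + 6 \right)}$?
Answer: $3152$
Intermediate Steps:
$G{\left(K \right)} = \frac{4}{3} - \frac{K}{6}$ ($G{\left(K \right)} = \left(-4\right) \left(- \frac{1}{3}\right) + K \left(- \frac{1}{6}\right) = \frac{4}{3} - \frac{K}{6}$)
$y{\left(A \right)} = 2 A \left(-10 + A\right)$ ($y{\left(A \right)} = \left(A - 10\right) \left(A + A\right) = \left(-10 + A\right) 2 A = 2 A \left(-10 + A\right)$)
$\left(G{\left(11 \right)} - 98\right) y{\left(\left(-1 + 3\right) + 6 \right)} = \left(\left(\frac{4}{3} - \frac{11}{6}\right) - 98\right) 2 \left(\left(-1 + 3\right) + 6\right) \left(-10 + \left(\left(-1 + 3\right) + 6\right)\right) = \left(\left(\frac{4}{3} - \frac{11}{6}\right) - 98\right) 2 \left(2 + 6\right) \left(-10 + \left(2 + 6\right)\right) = \left(- \frac{1}{2} - 98\right) 2 \cdot 8 \left(-10 + 8\right) = - \frac{197 \cdot 2 \cdot 8 \left(-2\right)}{2} = \left(- \frac{197}{2}\right) \left(-32\right) = 3152$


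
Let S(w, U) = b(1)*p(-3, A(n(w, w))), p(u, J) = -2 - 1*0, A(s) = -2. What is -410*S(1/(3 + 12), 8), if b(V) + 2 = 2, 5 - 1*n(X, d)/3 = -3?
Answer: 0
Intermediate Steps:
n(X, d) = 24 (n(X, d) = 15 - 3*(-3) = 15 + 9 = 24)
b(V) = 0 (b(V) = -2 + 2 = 0)
p(u, J) = -2 (p(u, J) = -2 + 0 = -2)
S(w, U) = 0 (S(w, U) = 0*(-2) = 0)
-410*S(1/(3 + 12), 8) = -410*0 = 0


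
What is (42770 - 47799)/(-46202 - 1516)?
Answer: 5029/47718 ≈ 0.10539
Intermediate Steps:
(42770 - 47799)/(-46202 - 1516) = -5029/(-47718) = -5029*(-1/47718) = 5029/47718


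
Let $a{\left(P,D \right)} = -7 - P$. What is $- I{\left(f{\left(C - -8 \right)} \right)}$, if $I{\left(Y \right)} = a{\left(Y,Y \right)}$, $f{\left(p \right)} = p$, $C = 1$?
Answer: $16$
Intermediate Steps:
$I{\left(Y \right)} = -7 - Y$
$- I{\left(f{\left(C - -8 \right)} \right)} = - (-7 - \left(1 - -8\right)) = - (-7 - \left(1 + 8\right)) = - (-7 - 9) = \left(-1\right) \left(-16\right) = 16$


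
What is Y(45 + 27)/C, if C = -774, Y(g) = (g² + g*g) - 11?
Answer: -10357/774 ≈ -13.381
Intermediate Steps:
Y(g) = -11 + 2*g² (Y(g) = (g² + g²) - 11 = 2*g² - 11 = -11 + 2*g²)
Y(45 + 27)/C = (-11 + 2*(45 + 27)²)/(-774) = (-11 + 2*72²)*(-1/774) = (-11 + 2*5184)*(-1/774) = (-11 + 10368)*(-1/774) = 10357*(-1/774) = -10357/774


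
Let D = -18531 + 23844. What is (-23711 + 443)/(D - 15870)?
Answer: 7756/3519 ≈ 2.2040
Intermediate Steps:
D = 5313
(-23711 + 443)/(D - 15870) = (-23711 + 443)/(5313 - 15870) = -23268/(-10557) = -23268*(-1/10557) = 7756/3519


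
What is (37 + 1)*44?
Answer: 1672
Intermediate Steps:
(37 + 1)*44 = 38*44 = 1672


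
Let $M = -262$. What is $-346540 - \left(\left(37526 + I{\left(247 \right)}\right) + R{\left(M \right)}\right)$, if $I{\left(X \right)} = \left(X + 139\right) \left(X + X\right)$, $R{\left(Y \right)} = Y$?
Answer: $-574488$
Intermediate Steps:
$I{\left(X \right)} = 2 X \left(139 + X\right)$ ($I{\left(X \right)} = \left(139 + X\right) 2 X = 2 X \left(139 + X\right)$)
$-346540 - \left(\left(37526 + I{\left(247 \right)}\right) + R{\left(M \right)}\right) = -346540 - \left(\left(37526 + 2 \cdot 247 \left(139 + 247\right)\right) - 262\right) = -346540 - \left(\left(37526 + 2 \cdot 247 \cdot 386\right) - 262\right) = -346540 - \left(\left(37526 + 190684\right) - 262\right) = -346540 - \left(228210 - 262\right) = -346540 - 227948 = -574488$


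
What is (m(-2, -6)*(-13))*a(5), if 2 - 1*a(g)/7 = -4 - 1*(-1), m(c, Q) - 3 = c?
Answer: -455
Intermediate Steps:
m(c, Q) = 3 + c
a(g) = 35 (a(g) = 14 - 7*(-4 - 1*(-1)) = 14 - 7*(-4 + 1) = 14 - 7*(-3) = 14 + 21 = 35)
(m(-2, -6)*(-13))*a(5) = ((3 - 2)*(-13))*35 = (1*(-13))*35 = -13*35 = -455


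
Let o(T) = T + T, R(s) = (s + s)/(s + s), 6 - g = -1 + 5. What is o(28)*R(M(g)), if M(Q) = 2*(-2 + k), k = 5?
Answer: 56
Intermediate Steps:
g = 2 (g = 6 - (-1 + 5) = 6 - 1*4 = 6 - 4 = 2)
M(Q) = 6 (M(Q) = 2*(-2 + 5) = 2*3 = 6)
R(s) = 1 (R(s) = (2*s)/((2*s)) = (2*s)*(1/(2*s)) = 1)
o(T) = 2*T
o(28)*R(M(g)) = (2*28)*1 = 56*1 = 56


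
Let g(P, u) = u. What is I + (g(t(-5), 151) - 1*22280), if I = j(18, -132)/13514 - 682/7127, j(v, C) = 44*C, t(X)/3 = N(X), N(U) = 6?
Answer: -1065694634013/48157139 ≈ -22130.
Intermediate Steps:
t(X) = 18 (t(X) = 3*6 = 18)
I = -25305082/48157139 (I = (44*(-132))/13514 - 682/7127 = -5808*1/13514 - 682*1/7127 = -2904/6757 - 682/7127 = -25305082/48157139 ≈ -0.52547)
I + (g(t(-5), 151) - 1*22280) = -25305082/48157139 + (151 - 1*22280) = -25305082/48157139 + (151 - 22280) = -25305082/48157139 - 22129 = -1065694634013/48157139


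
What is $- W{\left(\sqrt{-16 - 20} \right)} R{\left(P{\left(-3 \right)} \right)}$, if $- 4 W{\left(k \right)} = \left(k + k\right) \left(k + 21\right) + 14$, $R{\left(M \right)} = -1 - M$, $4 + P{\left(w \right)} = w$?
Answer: $-87 + 378 i \approx -87.0 + 378.0 i$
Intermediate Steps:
$P{\left(w \right)} = -4 + w$
$W{\left(k \right)} = - \frac{7}{2} - \frac{k \left(21 + k\right)}{2}$ ($W{\left(k \right)} = - \frac{\left(k + k\right) \left(k + 21\right) + 14}{4} = - \frac{2 k \left(21 + k\right) + 14}{4} = - \frac{14 + 2 k \left(21 + k\right)}{4} = - \frac{7}{2} - \frac{k \left(21 + k\right)}{2}$)
$- W{\left(\sqrt{-16 - 20} \right)} R{\left(P{\left(-3 \right)} \right)} = - (- \frac{7}{2} - \frac{21 \sqrt{-16 - 20}}{2} - \frac{\left(\sqrt{-16 - 20}\right)^{2}}{2}) \left(-1 - \left(-4 - 3\right)\right) = - (- \frac{7}{2} - \frac{21 \sqrt{-36}}{2} - \frac{\left(\sqrt{-36}\right)^{2}}{2}) \left(-1 - -7\right) = - (- \frac{7}{2} - \frac{21 \cdot 6 i}{2} - \frac{\left(6 i\right)^{2}}{2}) \left(-1 + 7\right) = - (- \frac{7}{2} - 63 i - -18) 6 = - (- \frac{7}{2} - 63 i + 18) 6 = - (\frac{29}{2} - 63 i) 6 = \left(- \frac{29}{2} + 63 i\right) 6 = -87 + 378 i$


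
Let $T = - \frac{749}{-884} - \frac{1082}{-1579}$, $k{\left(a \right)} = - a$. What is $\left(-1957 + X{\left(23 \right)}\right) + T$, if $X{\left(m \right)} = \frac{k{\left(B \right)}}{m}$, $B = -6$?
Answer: $- \frac{62770398523}{32104228} \approx -1955.2$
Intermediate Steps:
$X{\left(m \right)} = \frac{6}{m}$ ($X{\left(m \right)} = \frac{\left(-1\right) \left(-6\right)}{m} = \frac{6}{m}$)
$T = \frac{2139159}{1395836}$ ($T = \left(-749\right) \left(- \frac{1}{884}\right) - - \frac{1082}{1579} = \frac{749}{884} + \frac{1082}{1579} = \frac{2139159}{1395836} \approx 1.5325$)
$\left(-1957 + X{\left(23 \right)}\right) + T = \left(-1957 + \frac{6}{23}\right) + \frac{2139159}{1395836} = - \frac{45005}{23} + \frac{2139159}{1395836} = - \frac{62770398523}{32104228}$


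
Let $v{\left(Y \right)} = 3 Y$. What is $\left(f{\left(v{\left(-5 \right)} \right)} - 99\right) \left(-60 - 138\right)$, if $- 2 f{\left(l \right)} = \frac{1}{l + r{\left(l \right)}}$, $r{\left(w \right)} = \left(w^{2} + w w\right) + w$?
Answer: $\frac{2744313}{140} \approx 19602.0$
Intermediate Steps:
$r{\left(w \right)} = w + 2 w^{2}$ ($r{\left(w \right)} = \left(w^{2} + w^{2}\right) + w = 2 w^{2} + w = w + 2 w^{2}$)
$f{\left(l \right)} = - \frac{1}{2 \left(l + l \left(1 + 2 l\right)\right)}$
$\left(f{\left(v{\left(-5 \right)} \right)} - 99\right) \left(-60 - 138\right) = \left(- \frac{1}{4 \cdot 3 \left(-5\right) \left(1 + 3 \left(-5\right)\right)} - 99\right) \left(-60 - 138\right) = \left(- \frac{1}{4 \left(-15\right) \left(1 - 15\right)} - 99\right) \left(-198\right) = \left(\left(- \frac{1}{4}\right) \left(- \frac{1}{15}\right) \frac{1}{-14} - 99\right) \left(-198\right) = \left(\left(- \frac{1}{4}\right) \left(- \frac{1}{15}\right) \left(- \frac{1}{14}\right) - 99\right) \left(-198\right) = \left(- \frac{1}{840} - 99\right) \left(-198\right) = \left(- \frac{83161}{840}\right) \left(-198\right) = \frac{2744313}{140}$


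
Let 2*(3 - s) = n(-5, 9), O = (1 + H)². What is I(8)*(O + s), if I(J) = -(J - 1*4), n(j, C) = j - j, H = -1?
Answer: -12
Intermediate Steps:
n(j, C) = 0
O = 0 (O = (1 - 1)² = 0² = 0)
s = 3 (s = 3 - ½*0 = 3 + 0 = 3)
I(J) = 4 - J (I(J) = -(J - 4) = -(-4 + J) = 4 - J)
I(8)*(O + s) = (4 - 1*8)*(0 + 3) = (4 - 8)*3 = -4*3 = -12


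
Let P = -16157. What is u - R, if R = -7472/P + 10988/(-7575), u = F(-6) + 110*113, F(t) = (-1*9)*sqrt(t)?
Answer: 1521419620966/122389275 - 9*I*sqrt(6) ≈ 12431.0 - 22.045*I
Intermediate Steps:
F(t) = -9*sqrt(t)
u = 12430 - 9*I*sqrt(6) (u = -9*I*sqrt(6) + 110*113 = -9*I*sqrt(6) + 12430 = 12430 - 9*I*sqrt(6) ≈ 12430.0 - 22.045*I)
R = -120932716/122389275 (R = -7472/(-16157) + 10988/(-7575) = -7472*(-1/16157) + 10988*(-1/7575) = 7472/16157 - 10988/7575 = -120932716/122389275 ≈ -0.98810)
u - R = (12430 - 9*I*sqrt(6)) - 1*(-120932716/122389275) = (12430 - 9*I*sqrt(6)) + 120932716/122389275 = 1521419620966/122389275 - 9*I*sqrt(6)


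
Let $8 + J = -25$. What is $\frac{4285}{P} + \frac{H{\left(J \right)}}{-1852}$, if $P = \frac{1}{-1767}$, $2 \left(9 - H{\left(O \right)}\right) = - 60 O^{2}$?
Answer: $- \frac{14022626619}{1852} \approx -7.5716 \cdot 10^{6}$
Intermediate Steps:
$J = -33$ ($J = -8 - 25 = -33$)
$H{\left(O \right)} = 9 + 30 O^{2}$ ($H{\left(O \right)} = 9 - \frac{\left(-60\right) O^{2}}{2} = 9 + 30 O^{2}$)
$P = - \frac{1}{1767} \approx -0.00056593$
$\frac{4285}{P} + \frac{H{\left(J \right)}}{-1852} = \frac{4285}{- \frac{1}{1767}} + \frac{9 + 30 \left(-33\right)^{2}}{-1852} = 4285 \left(-1767\right) + \left(9 + 30 \cdot 1089\right) \left(- \frac{1}{1852}\right) = -7571595 + \left(9 + 32670\right) \left(- \frac{1}{1852}\right) = -7571595 + 32679 \left(- \frac{1}{1852}\right) = -7571595 - \frac{32679}{1852} = - \frac{14022626619}{1852}$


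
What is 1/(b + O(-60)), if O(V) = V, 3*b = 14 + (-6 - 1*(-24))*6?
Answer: -3/58 ≈ -0.051724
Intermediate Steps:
b = 122/3 (b = (14 + (-6 - 1*(-24))*6)/3 = (14 + (-6 + 24)*6)/3 = (14 + 18*6)/3 = (14 + 108)/3 = (⅓)*122 = 122/3 ≈ 40.667)
1/(b + O(-60)) = 1/(122/3 - 60) = 1/(-58/3) = -3/58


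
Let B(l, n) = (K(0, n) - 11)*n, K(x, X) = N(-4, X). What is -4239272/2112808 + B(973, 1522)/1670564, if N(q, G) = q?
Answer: -445638162253/220598811482 ≈ -2.0201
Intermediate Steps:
K(x, X) = -4
B(l, n) = -15*n (B(l, n) = (-4 - 11)*n = -15*n)
-4239272/2112808 + B(973, 1522)/1670564 = -4239272/2112808 - 15*1522/1670564 = -4239272*1/2112808 - 22830*1/1670564 = -529909/264101 - 11415/835282 = -445638162253/220598811482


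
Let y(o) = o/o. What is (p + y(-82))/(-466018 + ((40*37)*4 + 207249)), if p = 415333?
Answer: -415334/252849 ≈ -1.6426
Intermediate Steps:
y(o) = 1
(p + y(-82))/(-466018 + ((40*37)*4 + 207249)) = (415333 + 1)/(-466018 + ((40*37)*4 + 207249)) = 415334/(-466018 + (1480*4 + 207249)) = 415334/(-466018 + (5920 + 207249)) = 415334/(-466018 + 213169) = 415334/(-252849) = 415334*(-1/252849) = -415334/252849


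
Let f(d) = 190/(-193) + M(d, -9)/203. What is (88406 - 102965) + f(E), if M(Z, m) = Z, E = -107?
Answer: -570466282/39179 ≈ -14561.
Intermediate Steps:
f(d) = -190/193 + d/203 (f(d) = 190/(-193) + d/203 = 190*(-1/193) + d*(1/203) = -190/193 + d/203)
(88406 - 102965) + f(E) = (88406 - 102965) + (-190/193 + (1/203)*(-107)) = -14559 + (-190/193 - 107/203) = -14559 - 59221/39179 = -570466282/39179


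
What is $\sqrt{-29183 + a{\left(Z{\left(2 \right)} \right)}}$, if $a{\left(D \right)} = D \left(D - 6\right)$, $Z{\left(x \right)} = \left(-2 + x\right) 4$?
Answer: $i \sqrt{29183} \approx 170.83 i$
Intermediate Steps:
$Z{\left(x \right)} = -8 + 4 x$
$a{\left(D \right)} = D \left(-6 + D\right)$
$\sqrt{-29183 + a{\left(Z{\left(2 \right)} \right)}} = \sqrt{-29183 + \left(-8 + 4 \cdot 2\right) \left(-6 + \left(-8 + 4 \cdot 2\right)\right)} = \sqrt{-29183 + \left(-8 + 8\right) \left(-6 + \left(-8 + 8\right)\right)} = \sqrt{-29183 + 0 \left(-6 + 0\right)} = \sqrt{-29183 + 0 \left(-6\right)} = \sqrt{-29183 + 0} = \sqrt{-29183} = i \sqrt{29183}$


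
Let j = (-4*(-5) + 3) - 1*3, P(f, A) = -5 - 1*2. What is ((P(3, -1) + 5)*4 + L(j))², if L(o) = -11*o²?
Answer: 19430464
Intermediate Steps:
P(f, A) = -7 (P(f, A) = -5 - 2 = -7)
j = 20 (j = (20 + 3) - 3 = 23 - 3 = 20)
((P(3, -1) + 5)*4 + L(j))² = ((-7 + 5)*4 - 11*20²)² = (-2*4 - 11*400)² = (-8 - 4400)² = (-4408)² = 19430464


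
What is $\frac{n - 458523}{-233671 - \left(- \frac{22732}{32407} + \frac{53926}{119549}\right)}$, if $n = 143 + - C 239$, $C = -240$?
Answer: $\frac{1553641486131860}{905292929812267} \approx 1.7162$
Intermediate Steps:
$n = 57503$ ($n = 143 + \left(-1\right) \left(-240\right) 239 = 143 + 240 \cdot 239 = 143 + 57360 = 57503$)
$\frac{n - 458523}{-233671 - \left(- \frac{22732}{32407} + \frac{53926}{119549}\right)} = \frac{57503 - 458523}{-233671 - \left(- \frac{22732}{32407} + \frac{53926}{119549}\right)} = - \frac{401020}{-233671 - - \frac{970007986}{3874224443}} = - \frac{401020}{-233671 + \left(\frac{22732}{32407} - \frac{53926}{119549}\right)} = - \frac{401020}{-233671 + \frac{970007986}{3874224443}} = - \frac{401020}{- \frac{905292929812267}{3874224443}} = \left(-401020\right) \left(- \frac{3874224443}{905292929812267}\right) = \frac{1553641486131860}{905292929812267}$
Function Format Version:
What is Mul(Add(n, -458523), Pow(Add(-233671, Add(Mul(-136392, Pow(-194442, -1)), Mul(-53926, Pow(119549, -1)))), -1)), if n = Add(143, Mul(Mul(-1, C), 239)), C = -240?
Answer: Rational(1553641486131860, 905292929812267) ≈ 1.7162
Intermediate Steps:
n = 57503 (n = Add(143, Mul(Mul(-1, -240), 239)) = Add(143, Mul(240, 239)) = Add(143, 57360) = 57503)
Mul(Add(n, -458523), Pow(Add(-233671, Add(Mul(-136392, Pow(-194442, -1)), Mul(-53926, Pow(119549, -1)))), -1)) = Mul(Add(57503, -458523), Pow(Add(-233671, Add(Mul(-136392, Pow(-194442, -1)), Mul(-53926, Pow(119549, -1)))), -1)) = Mul(-401020, Pow(Add(-233671, Add(Mul(-136392, Rational(-1, 194442)), Mul(-53926, Rational(1, 119549)))), -1)) = Mul(-401020, Pow(Add(-233671, Add(Rational(22732, 32407), Rational(-53926, 119549))), -1)) = Mul(-401020, Pow(Add(-233671, Rational(970007986, 3874224443)), -1)) = Mul(-401020, Pow(Rational(-905292929812267, 3874224443), -1)) = Mul(-401020, Rational(-3874224443, 905292929812267)) = Rational(1553641486131860, 905292929812267)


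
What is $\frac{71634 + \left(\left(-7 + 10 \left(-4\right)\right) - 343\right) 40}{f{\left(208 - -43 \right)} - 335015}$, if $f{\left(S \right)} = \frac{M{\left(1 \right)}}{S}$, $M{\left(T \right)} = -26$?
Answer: $- \frac{1562726}{9343199} \approx -0.16726$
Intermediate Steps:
$f{\left(S \right)} = - \frac{26}{S}$
$\frac{71634 + \left(\left(-7 + 10 \left(-4\right)\right) - 343\right) 40}{f{\left(208 - -43 \right)} - 335015} = \frac{71634 + \left(\left(-7 + 10 \left(-4\right)\right) - 343\right) 40}{- \frac{26}{208 - -43} - 335015} = \frac{71634 + \left(\left(-7 - 40\right) - 343\right) 40}{- \frac{26}{208 + 43} - 335015} = \frac{71634 + \left(-47 - 343\right) 40}{- \frac{26}{251} - 335015} = \frac{71634 - 15600}{\left(-26\right) \frac{1}{251} - 335015} = \frac{71634 - 15600}{- \frac{26}{251} - 335015} = \frac{56034}{- \frac{84088791}{251}} = 56034 \left(- \frac{251}{84088791}\right) = - \frac{1562726}{9343199}$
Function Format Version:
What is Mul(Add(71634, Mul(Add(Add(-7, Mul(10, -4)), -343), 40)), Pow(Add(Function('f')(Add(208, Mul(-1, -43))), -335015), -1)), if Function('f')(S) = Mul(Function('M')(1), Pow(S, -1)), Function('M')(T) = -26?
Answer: Rational(-1562726, 9343199) ≈ -0.16726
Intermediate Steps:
Function('f')(S) = Mul(-26, Pow(S, -1))
Mul(Add(71634, Mul(Add(Add(-7, Mul(10, -4)), -343), 40)), Pow(Add(Function('f')(Add(208, Mul(-1, -43))), -335015), -1)) = Mul(Add(71634, Mul(Add(Add(-7, Mul(10, -4)), -343), 40)), Pow(Add(Mul(-26, Pow(Add(208, Mul(-1, -43)), -1)), -335015), -1)) = Mul(Add(71634, Mul(Add(Add(-7, -40), -343), 40)), Pow(Add(Mul(-26, Pow(Add(208, 43), -1)), -335015), -1)) = Mul(Add(71634, Mul(Add(-47, -343), 40)), Pow(Add(Mul(-26, Pow(251, -1)), -335015), -1)) = Mul(Add(71634, Mul(-390, 40)), Pow(Add(Mul(-26, Rational(1, 251)), -335015), -1)) = Mul(Add(71634, -15600), Pow(Add(Rational(-26, 251), -335015), -1)) = Mul(56034, Pow(Rational(-84088791, 251), -1)) = Mul(56034, Rational(-251, 84088791)) = Rational(-1562726, 9343199)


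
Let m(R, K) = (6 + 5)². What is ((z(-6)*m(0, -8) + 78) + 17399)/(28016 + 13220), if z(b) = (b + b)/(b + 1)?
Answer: 88837/206180 ≈ 0.43087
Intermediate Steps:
z(b) = 2*b/(1 + b) (z(b) = (2*b)/(1 + b) = 2*b/(1 + b))
m(R, K) = 121 (m(R, K) = 11² = 121)
((z(-6)*m(0, -8) + 78) + 17399)/(28016 + 13220) = (((2*(-6)/(1 - 6))*121 + 78) + 17399)/(28016 + 13220) = (((2*(-6)/(-5))*121 + 78) + 17399)/41236 = (((2*(-6)*(-⅕))*121 + 78) + 17399)*(1/41236) = (((12/5)*121 + 78) + 17399)*(1/41236) = ((1452/5 + 78) + 17399)*(1/41236) = (1842/5 + 17399)*(1/41236) = (88837/5)*(1/41236) = 88837/206180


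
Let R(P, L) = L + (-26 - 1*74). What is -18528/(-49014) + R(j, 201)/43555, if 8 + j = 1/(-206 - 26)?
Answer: 135322909/355800795 ≈ 0.38033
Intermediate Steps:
j = -1857/232 (j = -8 + 1/(-206 - 26) = -8 + 1/(-232) = -8 - 1/232 = -1857/232 ≈ -8.0043)
R(P, L) = -100 + L (R(P, L) = L + (-26 - 74) = L - 100 = -100 + L)
-18528/(-49014) + R(j, 201)/43555 = -18528/(-49014) + (-100 + 201)/43555 = -18528*(-1/49014) + 101*(1/43555) = 3088/8169 + 101/43555 = 135322909/355800795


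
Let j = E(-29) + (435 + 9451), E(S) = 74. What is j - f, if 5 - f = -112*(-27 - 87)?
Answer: 22723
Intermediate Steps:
f = -12763 (f = 5 - (-112)*(-27 - 87) = 5 - (-112)*(-114) = 5 - 1*12768 = 5 - 12768 = -12763)
j = 9960 (j = 74 + (435 + 9451) = 74 + 9886 = 9960)
j - f = 9960 - 1*(-12763) = 9960 + 12763 = 22723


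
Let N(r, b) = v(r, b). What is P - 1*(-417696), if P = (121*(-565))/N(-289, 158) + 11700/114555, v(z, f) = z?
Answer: 922416246653/2207093 ≈ 4.1793e+5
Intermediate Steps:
N(r, b) = r
P = 522328925/2207093 (P = (121*(-565))/(-289) + 11700/114555 = -68365*(-1/289) + 11700*(1/114555) = 68365/289 + 780/7637 = 522328925/2207093 ≈ 236.66)
P - 1*(-417696) = 522328925/2207093 - 1*(-417696) = 522328925/2207093 + 417696 = 922416246653/2207093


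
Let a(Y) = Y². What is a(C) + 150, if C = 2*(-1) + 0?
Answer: 154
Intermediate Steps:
C = -2 (C = -2 + 0 = -2)
a(C) + 150 = (-2)² + 150 = 4 + 150 = 154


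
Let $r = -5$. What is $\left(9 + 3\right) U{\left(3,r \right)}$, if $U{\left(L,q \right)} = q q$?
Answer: $300$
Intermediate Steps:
$U{\left(L,q \right)} = q^{2}$
$\left(9 + 3\right) U{\left(3,r \right)} = \left(9 + 3\right) \left(-5\right)^{2} = 12 \cdot 25 = 300$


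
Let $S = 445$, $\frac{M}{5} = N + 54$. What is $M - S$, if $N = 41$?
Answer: $30$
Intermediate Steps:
$M = 475$ ($M = 5 \left(41 + 54\right) = 5 \cdot 95 = 475$)
$M - S = 475 - 445 = 30$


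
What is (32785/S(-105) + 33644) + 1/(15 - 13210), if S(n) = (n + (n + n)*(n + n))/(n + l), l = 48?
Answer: 26538987378/789815 ≈ 33602.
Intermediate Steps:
S(n) = (n + 4*n²)/(48 + n) (S(n) = (n + (n + n)*(n + n))/(n + 48) = (n + (2*n)*(2*n))/(48 + n) = (n + 4*n²)/(48 + n))
(32785/S(-105) + 33644) + 1/(15 - 13210) = (32785/((-105*(1 + 4*(-105))/(48 - 105))) + 33644) + 1/(15 - 13210) = (32785/((-105*(1 - 420)/(-57))) + 33644) + 1/(-13195) = (32785/((-105*(-1/57)*(-419))) + 33644) - 1/13195 = (32785/(-14665/19) + 33644) - 1/13195 = (32785*(-19/14665) + 33644) - 1/13195 = (-124583/2933 + 33644) - 1/13195 = 98553269/2933 - 1/13195 = 26538987378/789815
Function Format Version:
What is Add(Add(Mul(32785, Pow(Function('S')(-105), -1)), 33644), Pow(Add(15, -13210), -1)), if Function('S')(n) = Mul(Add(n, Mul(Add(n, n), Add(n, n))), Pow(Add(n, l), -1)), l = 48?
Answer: Rational(26538987378, 789815) ≈ 33602.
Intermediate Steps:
Function('S')(n) = Mul(Pow(Add(48, n), -1), Add(n, Mul(4, Pow(n, 2)))) (Function('S')(n) = Mul(Add(n, Mul(Add(n, n), Add(n, n))), Pow(Add(n, 48), -1)) = Mul(Add(n, Mul(Mul(2, n), Mul(2, n))), Pow(Add(48, n), -1)) = Mul(Add(n, Mul(4, Pow(n, 2))), Pow(Add(48, n), -1)) = Mul(Pow(Add(48, n), -1), Add(n, Mul(4, Pow(n, 2)))))
Add(Add(Mul(32785, Pow(Function('S')(-105), -1)), 33644), Pow(Add(15, -13210), -1)) = Add(Add(Mul(32785, Pow(Mul(-105, Pow(Add(48, -105), -1), Add(1, Mul(4, -105))), -1)), 33644), Pow(Add(15, -13210), -1)) = Add(Add(Mul(32785, Pow(Mul(-105, Pow(-57, -1), Add(1, -420)), -1)), 33644), Pow(-13195, -1)) = Add(Add(Mul(32785, Pow(Mul(-105, Rational(-1, 57), -419), -1)), 33644), Rational(-1, 13195)) = Add(Add(Mul(32785, Pow(Rational(-14665, 19), -1)), 33644), Rational(-1, 13195)) = Add(Add(Mul(32785, Rational(-19, 14665)), 33644), Rational(-1, 13195)) = Add(Add(Rational(-124583, 2933), 33644), Rational(-1, 13195)) = Add(Rational(98553269, 2933), Rational(-1, 13195)) = Rational(26538987378, 789815)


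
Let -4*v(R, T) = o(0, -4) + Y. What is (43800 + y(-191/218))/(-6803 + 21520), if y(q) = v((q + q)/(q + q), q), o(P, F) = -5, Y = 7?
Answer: 87599/29434 ≈ 2.9761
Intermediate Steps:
v(R, T) = -½ (v(R, T) = -(-5 + 7)/4 = -¼*2 = -½)
y(q) = -½
(43800 + y(-191/218))/(-6803 + 21520) = (43800 - ½)/(-6803 + 21520) = (87599/2)/14717 = (87599/2)*(1/14717) = 87599/29434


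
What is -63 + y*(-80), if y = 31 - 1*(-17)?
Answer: -3903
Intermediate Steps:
y = 48 (y = 31 + 17 = 48)
-63 + y*(-80) = -63 + 48*(-80) = -63 - 3840 = -3903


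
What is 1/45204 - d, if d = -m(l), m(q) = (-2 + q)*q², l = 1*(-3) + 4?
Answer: -45203/45204 ≈ -0.99998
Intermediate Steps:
l = 1 (l = -3 + 4 = 1)
m(q) = q²*(-2 + q)
d = 1 (d = -1²*(-2 + 1) = -(-1) = -1*(-1) = 1)
1/45204 - d = 1/45204 - 1*1 = 1/45204 - 1 = -45203/45204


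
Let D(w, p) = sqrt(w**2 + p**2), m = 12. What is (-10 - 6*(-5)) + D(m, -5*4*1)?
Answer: 20 + 4*sqrt(34) ≈ 43.324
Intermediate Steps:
D(w, p) = sqrt(p**2 + w**2)
(-10 - 6*(-5)) + D(m, -5*4*1) = (-10 - 6*(-5)) + sqrt((-5*4*1)**2 + 12**2) = (-10 + 30) + sqrt((-20*1)**2 + 144) = 20 + sqrt((-20)**2 + 144) = 20 + sqrt(400 + 144) = 20 + sqrt(544) = 20 + 4*sqrt(34)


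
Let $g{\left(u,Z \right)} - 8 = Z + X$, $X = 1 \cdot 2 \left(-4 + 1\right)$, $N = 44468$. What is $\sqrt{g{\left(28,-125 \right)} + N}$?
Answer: $7 \sqrt{905} \approx 210.58$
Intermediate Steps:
$X = -6$ ($X = 2 \left(-3\right) = -6$)
$g{\left(u,Z \right)} = 2 + Z$ ($g{\left(u,Z \right)} = 8 + \left(Z - 6\right) = 8 + \left(-6 + Z\right) = 2 + Z$)
$\sqrt{g{\left(28,-125 \right)} + N} = \sqrt{\left(2 - 125\right) + 44468} = \sqrt{-123 + 44468} = \sqrt{44345} = 7 \sqrt{905}$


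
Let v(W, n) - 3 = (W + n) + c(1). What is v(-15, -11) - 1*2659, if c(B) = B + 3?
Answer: -2678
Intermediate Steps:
c(B) = 3 + B
v(W, n) = 7 + W + n (v(W, n) = 3 + ((W + n) + (3 + 1)) = 3 + ((W + n) + 4) = 3 + (4 + W + n) = 7 + W + n)
v(-15, -11) - 1*2659 = (7 - 15 - 11) - 1*2659 = -19 - 2659 = -2678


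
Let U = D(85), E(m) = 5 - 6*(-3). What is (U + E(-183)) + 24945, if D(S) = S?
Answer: 25053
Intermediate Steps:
E(m) = 23 (E(m) = 5 + 18 = 23)
U = 85
(U + E(-183)) + 24945 = (85 + 23) + 24945 = 108 + 24945 = 25053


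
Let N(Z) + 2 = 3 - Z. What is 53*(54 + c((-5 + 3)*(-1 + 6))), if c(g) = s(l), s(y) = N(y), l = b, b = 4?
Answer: 2703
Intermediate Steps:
l = 4
N(Z) = 1 - Z (N(Z) = -2 + (3 - Z) = 1 - Z)
s(y) = 1 - y
c(g) = -3 (c(g) = 1 - 1*4 = 1 - 4 = -3)
53*(54 + c((-5 + 3)*(-1 + 6))) = 53*(54 - 3) = 53*51 = 2703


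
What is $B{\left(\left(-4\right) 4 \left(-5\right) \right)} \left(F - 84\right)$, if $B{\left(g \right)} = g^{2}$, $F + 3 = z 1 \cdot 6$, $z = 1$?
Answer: $-518400$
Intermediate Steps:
$F = 3$ ($F = -3 + 1 \cdot 1 \cdot 6 = -3 + 1 \cdot 6 = -3 + 6 = 3$)
$B{\left(\left(-4\right) 4 \left(-5\right) \right)} \left(F - 84\right) = \left(\left(-4\right) 4 \left(-5\right)\right)^{2} \left(3 - 84\right) = \left(\left(-16\right) \left(-5\right)\right)^{2} \left(-81\right) = 80^{2} \left(-81\right) = 6400 \left(-81\right) = -518400$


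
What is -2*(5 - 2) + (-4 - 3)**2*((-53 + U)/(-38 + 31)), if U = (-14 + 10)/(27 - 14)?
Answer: 4773/13 ≈ 367.15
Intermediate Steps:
U = -4/13 ≈ -0.30769
-2*(5 - 2) + (-4 - 3)**2*((-53 + U)/(-38 + 31)) = -2*(5 - 2) + (-4 - 3)**2*((-53 - 4/13)/(-38 + 31)) = -2*3 + (-7)**2*(-693/13/(-7)) = -6 + 49*(-693/13*(-1/7)) = -6 + 49*(99/13) = -6 + 4851/13 = 4773/13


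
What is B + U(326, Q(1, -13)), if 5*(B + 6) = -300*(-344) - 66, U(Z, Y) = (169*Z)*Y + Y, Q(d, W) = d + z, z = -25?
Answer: -6508296/5 ≈ -1.3017e+6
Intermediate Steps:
Q(d, W) = -25 + d (Q(d, W) = d - 25 = -25 + d)
U(Z, Y) = Y + 169*Y*Z (U(Z, Y) = 169*Y*Z + Y = Y + 169*Y*Z)
B = 103104/5 (B = -6 + (-300*(-344) - 66)/5 = -6 + (103200 - 66)/5 = -6 + (⅕)*103134 = -6 + 103134/5 = 103104/5 ≈ 20621.)
B + U(326, Q(1, -13)) = 103104/5 + (-25 + 1)*(1 + 169*326) = 103104/5 - 24*(1 + 55094) = 103104/5 - 24*55095 = 103104/5 - 1322280 = -6508296/5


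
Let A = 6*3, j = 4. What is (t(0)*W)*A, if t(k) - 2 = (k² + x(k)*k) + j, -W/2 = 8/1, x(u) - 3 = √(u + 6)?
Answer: -1728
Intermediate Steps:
x(u) = 3 + √(6 + u) (x(u) = 3 + √(u + 6) = 3 + √(6 + u))
A = 18
W = -16 (W = -16/1 = -16 ≈ -16.000)
t(k) = 6 + k² + k*(3 + √(6 + k)) (t(k) = 2 + ((k² + (3 + √(6 + k))*k) + 4) = 2 + ((k² + k*(3 + √(6 + k))) + 4) = 2 + (4 + k² + k*(3 + √(6 + k))) = 6 + k² + k*(3 + √(6 + k)))
(t(0)*W)*A = ((6 + 0² + 0*(3 + √(6 + 0)))*(-16))*18 = ((6 + 0 + 0*(3 + √6))*(-16))*18 = ((6 + 0 + 0)*(-16))*18 = (6*(-16))*18 = -96*18 = -1728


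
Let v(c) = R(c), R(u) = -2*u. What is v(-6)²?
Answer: 144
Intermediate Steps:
v(c) = -2*c
v(-6)² = (-2*(-6))² = 12² = 144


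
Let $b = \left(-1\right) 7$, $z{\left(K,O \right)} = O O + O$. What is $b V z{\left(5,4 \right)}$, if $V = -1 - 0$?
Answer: $140$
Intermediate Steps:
$z{\left(K,O \right)} = O + O^{2}$ ($z{\left(K,O \right)} = O^{2} + O = O + O^{2}$)
$V = -1$ ($V = -1 + 0 = -1$)
$b = -7$
$b V z{\left(5,4 \right)} = - 7 \left(- 4 \left(1 + 4\right)\right) = - 7 \left(- 4 \cdot 5\right) = - 7 \left(\left(-1\right) 20\right) = \left(-7\right) \left(-20\right) = 140$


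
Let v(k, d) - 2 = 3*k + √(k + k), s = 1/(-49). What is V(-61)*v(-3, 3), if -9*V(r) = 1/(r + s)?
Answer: -343/26910 + 49*I*√6/26910 ≈ -0.012746 + 0.0044602*I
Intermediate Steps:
s = -1/49 ≈ -0.020408
v(k, d) = 2 + 3*k + √2*√k (v(k, d) = 2 + (3*k + √(k + k)) = 2 + (3*k + √(2*k)) = 2 + (3*k + √2*√k) = 2 + 3*k + √2*√k)
V(r) = -1/(9*(-1/49 + r)) (V(r) = -1/(9*(r - 1/49)) = -1/(9*(-1/49 + r)))
V(-61)*v(-3, 3) = (-49/(-9 + 441*(-61)))*(2 + 3*(-3) + √2*√(-3)) = (-49/(-9 - 26901))*(2 - 9 + √2*(I*√3)) = (-49/(-26910))*(2 - 9 + I*√6) = (-49*(-1/26910))*(-7 + I*√6) = 49*(-7 + I*√6)/26910 = -343/26910 + 49*I*√6/26910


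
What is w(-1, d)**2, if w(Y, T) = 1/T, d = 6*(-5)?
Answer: 1/900 ≈ 0.0011111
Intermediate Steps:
d = -30
w(-1, d)**2 = (1/(-30))**2 = (-1/30)**2 = 1/900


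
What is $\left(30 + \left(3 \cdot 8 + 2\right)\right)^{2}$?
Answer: $3136$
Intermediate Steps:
$\left(30 + \left(3 \cdot 8 + 2\right)\right)^{2} = \left(30 + \left(24 + 2\right)\right)^{2} = \left(30 + 26\right)^{2} = 56^{2} = 3136$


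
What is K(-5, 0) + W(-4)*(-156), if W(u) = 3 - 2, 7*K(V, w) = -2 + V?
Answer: -157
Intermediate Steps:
K(V, w) = -2/7 + V/7 (K(V, w) = (-2 + V)/7 = -2/7 + V/7)
W(u) = 1
K(-5, 0) + W(-4)*(-156) = (-2/7 + (⅐)*(-5)) + 1*(-156) = (-2/7 - 5/7) - 156 = -1 - 156 = -157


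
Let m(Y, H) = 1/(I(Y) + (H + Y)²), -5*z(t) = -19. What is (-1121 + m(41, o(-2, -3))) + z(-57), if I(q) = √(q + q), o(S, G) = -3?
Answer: -5823552212/5212635 - √82/2085054 ≈ -1117.2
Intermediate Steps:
z(t) = 19/5 (z(t) = -⅕*(-19) = 19/5)
I(q) = √2*√q (I(q) = √(2*q) = √2*√q)
m(Y, H) = 1/((H + Y)² + √2*√Y) (m(Y, H) = 1/(√2*√Y + (H + Y)²) = 1/((H + Y)² + √2*√Y))
(-1121 + m(41, o(-2, -3))) + z(-57) = (-1121 + 1/((-3 + 41)² + √2*√41)) + 19/5 = (-1121 + 1/(38² + √82)) + 19/5 = (-1121 + 1/(1444 + √82)) + 19/5 = -5586/5 + 1/(1444 + √82)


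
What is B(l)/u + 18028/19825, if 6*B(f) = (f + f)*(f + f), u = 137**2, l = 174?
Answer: 738515332/372095425 ≈ 1.9847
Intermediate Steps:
u = 18769
B(f) = 2*f**2/3 (B(f) = ((f + f)*(f + f))/6 = ((2*f)*(2*f))/6 = (4*f**2)/6 = 2*f**2/3)
B(l)/u + 18028/19825 = ((2/3)*174**2)/18769 + 18028/19825 = ((2/3)*30276)*(1/18769) + 18028*(1/19825) = 20184*(1/18769) + 18028/19825 = 20184/18769 + 18028/19825 = 738515332/372095425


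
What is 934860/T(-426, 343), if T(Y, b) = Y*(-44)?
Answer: 77905/1562 ≈ 49.875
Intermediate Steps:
T(Y, b) = -44*Y
934860/T(-426, 343) = 934860/((-44*(-426))) = 934860/18744 = 934860*(1/18744) = 77905/1562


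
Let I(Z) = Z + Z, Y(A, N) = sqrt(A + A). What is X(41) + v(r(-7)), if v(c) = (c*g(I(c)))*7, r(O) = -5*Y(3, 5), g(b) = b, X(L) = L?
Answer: 2141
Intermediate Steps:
Y(A, N) = sqrt(2)*sqrt(A) (Y(A, N) = sqrt(2*A) = sqrt(2)*sqrt(A))
I(Z) = 2*Z
r(O) = -5*sqrt(6) (r(O) = -5*sqrt(2)*sqrt(3) = -5*sqrt(6))
v(c) = 14*c**2 (v(c) = (c*(2*c))*7 = (2*c**2)*7 = 14*c**2)
X(41) + v(r(-7)) = 41 + 14*(-5*sqrt(6))**2 = 41 + 14*150 = 41 + 2100 = 2141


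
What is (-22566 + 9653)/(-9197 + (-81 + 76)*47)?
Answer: 12913/9432 ≈ 1.3691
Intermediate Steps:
(-22566 + 9653)/(-9197 + (-81 + 76)*47) = -12913/(-9197 - 5*47) = -12913/(-9197 - 235) = -12913/(-9432) = -12913*(-1/9432) = 12913/9432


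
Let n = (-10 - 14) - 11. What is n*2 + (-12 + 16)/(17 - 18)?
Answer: -74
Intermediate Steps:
n = -35 (n = -24 - 11 = -35)
n*2 + (-12 + 16)/(17 - 18) = -35*2 + (-12 + 16)/(17 - 18) = -70 + 4/(-1) = -70 + 4*(-1) = -70 - 4 = -74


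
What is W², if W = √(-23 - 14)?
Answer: -37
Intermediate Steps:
W = I*√37 (W = √(-37) = I*√37 ≈ 6.0828*I)
W² = (I*√37)² = -37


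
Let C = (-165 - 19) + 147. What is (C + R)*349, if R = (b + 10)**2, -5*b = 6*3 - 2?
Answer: 80619/25 ≈ 3224.8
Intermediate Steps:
b = -16/5 (b = -(6*3 - 2)/5 = -(18 - 2)/5 = -1/5*16 = -16/5 ≈ -3.2000)
R = 1156/25 (R = (-16/5 + 10)**2 = (34/5)**2 = 1156/25 ≈ 46.240)
C = -37 (C = -184 + 147 = -37)
(C + R)*349 = (-37 + 1156/25)*349 = (231/25)*349 = 80619/25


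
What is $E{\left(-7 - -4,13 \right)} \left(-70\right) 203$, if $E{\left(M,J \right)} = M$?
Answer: $42630$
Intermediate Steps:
$E{\left(-7 - -4,13 \right)} \left(-70\right) 203 = \left(-7 - -4\right) \left(-70\right) 203 = \left(-7 + 4\right) \left(-70\right) 203 = \left(-3\right) \left(-70\right) 203 = 210 \cdot 203 = 42630$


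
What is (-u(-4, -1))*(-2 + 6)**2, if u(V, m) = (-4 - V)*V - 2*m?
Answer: -32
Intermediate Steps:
u(V, m) = -2*m + V*(-4 - V) (u(V, m) = V*(-4 - V) - 2*m = -2*m + V*(-4 - V))
(-u(-4, -1))*(-2 + 6)**2 = (-(-1*(-4)**2 - 4*(-4) - 2*(-1)))*(-2 + 6)**2 = -(-1*16 + 16 + 2)*4**2 = -(-16 + 16 + 2)*16 = -1*2*16 = -2*16 = -32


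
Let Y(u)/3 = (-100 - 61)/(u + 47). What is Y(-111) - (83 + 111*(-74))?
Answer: 520867/64 ≈ 8138.5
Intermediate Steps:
Y(u) = -483/(47 + u) (Y(u) = 3*((-100 - 61)/(u + 47)) = 3*(-161/(47 + u)) = -483/(47 + u))
Y(-111) - (83 + 111*(-74)) = -483/(47 - 111) - (83 + 111*(-74)) = -483/(-64) - (83 - 8214) = -483*(-1/64) - 1*(-8131) = 483/64 + 8131 = 520867/64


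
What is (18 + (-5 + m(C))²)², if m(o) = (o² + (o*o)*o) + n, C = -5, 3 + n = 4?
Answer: 117375556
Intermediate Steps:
n = 1 (n = -3 + 4 = 1)
m(o) = 1 + o² + o³ (m(o) = (o² + (o*o)*o) + 1 = (o² + o²*o) + 1 = (o² + o³) + 1 = 1 + o² + o³)
(18 + (-5 + m(C))²)² = (18 + (-5 + (1 + (-5)² + (-5)³))²)² = (18 + (-5 + (1 + 25 - 125))²)² = (18 + (-5 - 99)²)² = (18 + (-104)²)² = (18 + 10816)² = 10834² = 117375556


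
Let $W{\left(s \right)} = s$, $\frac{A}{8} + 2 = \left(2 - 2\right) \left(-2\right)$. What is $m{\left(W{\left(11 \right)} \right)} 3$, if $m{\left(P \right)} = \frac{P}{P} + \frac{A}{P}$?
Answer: $- \frac{15}{11} \approx -1.3636$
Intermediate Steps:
$A = -16$ ($A = -16 + 8 \left(2 - 2\right) \left(-2\right) = -16 + 8 \cdot 0 \left(-2\right) = -16 + 8 \cdot 0 = -16 + 0 = -16$)
$m{\left(P \right)} = 1 - \frac{16}{P}$ ($m{\left(P \right)} = \frac{P}{P} - \frac{16}{P} = 1 - \frac{16}{P}$)
$m{\left(W{\left(11 \right)} \right)} 3 = \frac{-16 + 11}{11} \cdot 3 = \frac{1}{11} \left(-5\right) 3 = \left(- \frac{5}{11}\right) 3 = - \frac{15}{11}$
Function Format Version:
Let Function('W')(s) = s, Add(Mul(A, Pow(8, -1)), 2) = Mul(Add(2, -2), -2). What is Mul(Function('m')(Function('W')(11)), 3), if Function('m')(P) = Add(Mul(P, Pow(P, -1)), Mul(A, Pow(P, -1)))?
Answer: Rational(-15, 11) ≈ -1.3636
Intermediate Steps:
A = -16 (A = Add(-16, Mul(8, Mul(Add(2, -2), -2))) = Add(-16, Mul(8, Mul(0, -2))) = Add(-16, Mul(8, 0)) = Add(-16, 0) = -16)
Function('m')(P) = Add(1, Mul(-16, Pow(P, -1))) (Function('m')(P) = Add(Mul(P, Pow(P, -1)), Mul(-16, Pow(P, -1))) = Add(1, Mul(-16, Pow(P, -1))))
Mul(Function('m')(Function('W')(11)), 3) = Mul(Mul(Pow(11, -1), Add(-16, 11)), 3) = Mul(Mul(Rational(1, 11), -5), 3) = Mul(Rational(-5, 11), 3) = Rational(-15, 11)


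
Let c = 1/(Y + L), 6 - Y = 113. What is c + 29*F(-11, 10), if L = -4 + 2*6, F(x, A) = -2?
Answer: -5743/99 ≈ -58.010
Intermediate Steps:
Y = -107 (Y = 6 - 1*113 = 6 - 113 = -107)
L = 8 (L = -4 + 12 = 8)
c = -1/99 (c = 1/(-107 + 8) = 1/(-99) = -1/99 ≈ -0.010101)
c + 29*F(-11, 10) = -1/99 + 29*(-2) = -1/99 - 58 = -5743/99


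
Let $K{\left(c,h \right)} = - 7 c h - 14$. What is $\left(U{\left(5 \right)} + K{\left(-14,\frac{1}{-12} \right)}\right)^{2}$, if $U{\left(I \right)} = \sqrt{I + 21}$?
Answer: $\frac{18625}{36} - \frac{133 \sqrt{26}}{3} \approx 291.3$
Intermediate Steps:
$U{\left(I \right)} = \sqrt{21 + I}$
$K{\left(c,h \right)} = -14 - 7 c h$ ($K{\left(c,h \right)} = - 7 c h - 14 = -14 - 7 c h$)
$\left(U{\left(5 \right)} + K{\left(-14,\frac{1}{-12} \right)}\right)^{2} = \left(\sqrt{21 + 5} - \left(14 - \frac{98}{-12}\right)\right)^{2} = \left(\sqrt{26} - \left(14 - - \frac{49}{6}\right)\right)^{2} = \left(\sqrt{26} - \frac{133}{6}\right)^{2} = \left(- \frac{133}{6} + \sqrt{26}\right)^{2}$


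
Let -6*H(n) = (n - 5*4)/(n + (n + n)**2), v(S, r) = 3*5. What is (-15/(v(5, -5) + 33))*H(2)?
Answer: -5/96 ≈ -0.052083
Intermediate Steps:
v(S, r) = 15
H(n) = -(-20 + n)/(6*(n + 4*n**2)) (H(n) = -(n - 5*4)/(6*(n + (n + n)**2)) = -(n - 20)/(6*(n + (2*n)**2)) = -(-20 + n)/(6*(n + 4*n**2)))
(-15/(v(5, -5) + 33))*H(2) = (-15/(15 + 33))*((1/6)*(20 - 1*2)/(2*(1 + 4*2))) = (-15/48)*((1/6)*(1/2)*(20 - 2)/(1 + 8)) = (-15*1/48)*((1/6)*(1/2)*18/9) = -5*18/(96*2*9) = -5/16*1/6 = -5/96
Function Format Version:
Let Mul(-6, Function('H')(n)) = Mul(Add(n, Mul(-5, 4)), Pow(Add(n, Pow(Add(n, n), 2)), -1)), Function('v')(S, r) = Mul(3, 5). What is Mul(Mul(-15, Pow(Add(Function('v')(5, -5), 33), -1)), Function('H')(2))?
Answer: Rational(-5, 96) ≈ -0.052083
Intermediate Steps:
Function('v')(S, r) = 15
Function('H')(n) = Mul(Rational(-1, 6), Pow(Add(n, Mul(4, Pow(n, 2))), -1), Add(-20, n)) (Function('H')(n) = Mul(Rational(-1, 6), Mul(Add(n, Mul(-5, 4)), Pow(Add(n, Pow(Add(n, n), 2)), -1))) = Mul(Rational(-1, 6), Mul(Add(n, -20), Pow(Add(n, Pow(Mul(2, n), 2)), -1))) = Mul(Rational(-1, 6), Mul(Add(-20, n), Pow(Add(n, Mul(4, Pow(n, 2))), -1))) = Mul(Rational(-1, 6), Mul(Pow(Add(n, Mul(4, Pow(n, 2))), -1), Add(-20, n))) = Mul(Rational(-1, 6), Pow(Add(n, Mul(4, Pow(n, 2))), -1), Add(-20, n)))
Mul(Mul(-15, Pow(Add(Function('v')(5, -5), 33), -1)), Function('H')(2)) = Mul(Mul(-15, Pow(Add(15, 33), -1)), Mul(Rational(1, 6), Pow(2, -1), Pow(Add(1, Mul(4, 2)), -1), Add(20, Mul(-1, 2)))) = Mul(Mul(-15, Pow(48, -1)), Mul(Rational(1, 6), Rational(1, 2), Pow(Add(1, 8), -1), Add(20, -2))) = Mul(Mul(-15, Rational(1, 48)), Mul(Rational(1, 6), Rational(1, 2), Pow(9, -1), 18)) = Mul(Rational(-5, 16), Mul(Rational(1, 6), Rational(1, 2), Rational(1, 9), 18)) = Mul(Rational(-5, 16), Rational(1, 6)) = Rational(-5, 96)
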